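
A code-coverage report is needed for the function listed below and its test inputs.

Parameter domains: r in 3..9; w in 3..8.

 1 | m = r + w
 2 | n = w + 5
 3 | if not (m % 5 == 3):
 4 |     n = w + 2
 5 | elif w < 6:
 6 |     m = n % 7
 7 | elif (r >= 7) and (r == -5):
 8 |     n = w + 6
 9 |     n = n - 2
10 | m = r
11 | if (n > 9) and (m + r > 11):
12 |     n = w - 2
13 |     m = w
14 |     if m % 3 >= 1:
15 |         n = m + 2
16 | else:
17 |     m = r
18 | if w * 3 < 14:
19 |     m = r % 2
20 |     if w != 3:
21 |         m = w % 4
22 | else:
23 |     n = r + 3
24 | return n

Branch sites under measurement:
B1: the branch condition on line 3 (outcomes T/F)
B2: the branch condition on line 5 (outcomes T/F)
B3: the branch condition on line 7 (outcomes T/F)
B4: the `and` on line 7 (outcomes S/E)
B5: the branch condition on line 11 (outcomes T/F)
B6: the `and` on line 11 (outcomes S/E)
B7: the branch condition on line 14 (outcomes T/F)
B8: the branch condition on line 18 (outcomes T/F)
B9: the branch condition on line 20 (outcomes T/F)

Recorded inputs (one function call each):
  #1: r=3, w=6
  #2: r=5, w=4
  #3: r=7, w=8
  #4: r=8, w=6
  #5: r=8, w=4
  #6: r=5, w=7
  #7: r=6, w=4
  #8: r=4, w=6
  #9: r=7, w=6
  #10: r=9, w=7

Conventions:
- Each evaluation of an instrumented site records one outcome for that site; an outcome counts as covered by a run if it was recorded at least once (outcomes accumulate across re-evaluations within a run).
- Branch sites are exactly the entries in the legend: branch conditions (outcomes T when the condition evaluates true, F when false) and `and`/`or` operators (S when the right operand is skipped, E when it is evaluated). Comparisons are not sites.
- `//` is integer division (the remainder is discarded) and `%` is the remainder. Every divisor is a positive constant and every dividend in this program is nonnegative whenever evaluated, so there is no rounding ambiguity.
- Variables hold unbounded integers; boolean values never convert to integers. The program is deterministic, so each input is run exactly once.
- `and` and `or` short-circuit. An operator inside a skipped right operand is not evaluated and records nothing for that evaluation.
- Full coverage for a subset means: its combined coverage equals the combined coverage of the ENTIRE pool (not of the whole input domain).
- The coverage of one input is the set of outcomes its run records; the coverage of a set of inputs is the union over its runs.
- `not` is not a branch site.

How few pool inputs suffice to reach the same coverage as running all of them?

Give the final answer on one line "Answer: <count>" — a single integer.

run #1 (r=3, w=6) records B1=T, B5=F, B6=S, B8=F
run #2 (r=5, w=4) records B1=T, B5=F, B6=S, B8=T, B9=T
run #3 (r=7, w=8) records B1=T, B5=T, B6=E, B7=T, B8=F
run #4 (r=8, w=6) records B1=T, B5=F, B6=S, B8=F
run #5 (r=8, w=4) records B1=T, B5=F, B6=S, B8=T, B9=T
run #6 (r=5, w=7) records B1=T, B5=F, B6=S, B8=F
run #7 (r=6, w=4) records B1=T, B5=F, B6=S, B8=T, B9=T
run #8 (r=4, w=6) records B1=T, B5=F, B6=S, B8=F
run #9 (r=7, w=6) records B1=F, B2=F, B3=F, B4=E, B5=T, B6=E, B7=F, B8=F
run #10 (r=9, w=7) records B1=T, B5=F, B6=S, B8=F
pool-wide coverage (14 outcomes): B1=T, B1=F, B2=F, B3=F, B4=E, B5=T, B5=F, B6=S, B6=E, B7=T, B7=F, B8=T, B8=F, B9=T
size 1 is not enough: best union over all size-1 subsets is 8/14
size 2 is not enough: best union over all size-2 subsets is 13/14
size 3: inputs {2, 3, 9} cover all 14 outcomes, and no lexicographically smaller subset of this size does

Answer: 3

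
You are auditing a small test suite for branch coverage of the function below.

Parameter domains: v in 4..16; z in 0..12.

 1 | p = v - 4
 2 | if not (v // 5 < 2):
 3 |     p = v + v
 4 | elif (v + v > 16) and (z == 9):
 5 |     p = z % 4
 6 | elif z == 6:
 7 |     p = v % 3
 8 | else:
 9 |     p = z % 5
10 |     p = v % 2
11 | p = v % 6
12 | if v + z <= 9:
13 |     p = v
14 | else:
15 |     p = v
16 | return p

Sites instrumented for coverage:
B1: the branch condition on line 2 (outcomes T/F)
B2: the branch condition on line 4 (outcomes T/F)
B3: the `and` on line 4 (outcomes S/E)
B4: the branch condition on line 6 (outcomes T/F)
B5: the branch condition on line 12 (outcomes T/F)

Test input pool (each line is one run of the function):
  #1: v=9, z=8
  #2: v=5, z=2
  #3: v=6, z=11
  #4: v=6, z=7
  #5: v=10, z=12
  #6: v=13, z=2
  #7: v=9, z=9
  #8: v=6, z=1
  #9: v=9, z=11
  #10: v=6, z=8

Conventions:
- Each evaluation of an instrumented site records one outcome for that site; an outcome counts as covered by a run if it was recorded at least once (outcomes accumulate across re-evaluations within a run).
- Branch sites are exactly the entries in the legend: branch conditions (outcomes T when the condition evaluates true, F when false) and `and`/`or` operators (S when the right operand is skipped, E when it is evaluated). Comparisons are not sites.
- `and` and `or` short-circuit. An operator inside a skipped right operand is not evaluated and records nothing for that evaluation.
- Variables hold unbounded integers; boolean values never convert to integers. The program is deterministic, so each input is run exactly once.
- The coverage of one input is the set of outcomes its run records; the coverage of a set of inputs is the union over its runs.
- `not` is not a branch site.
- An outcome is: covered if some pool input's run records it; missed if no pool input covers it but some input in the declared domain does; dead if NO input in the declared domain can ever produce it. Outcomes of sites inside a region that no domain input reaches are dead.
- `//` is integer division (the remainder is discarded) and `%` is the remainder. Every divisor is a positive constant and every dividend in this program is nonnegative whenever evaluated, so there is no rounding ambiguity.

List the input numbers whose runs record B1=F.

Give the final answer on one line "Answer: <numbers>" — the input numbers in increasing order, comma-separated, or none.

input #1 (v=9, z=8): hits B1=F
input #2 (v=5, z=2): hits B1=F
input #3 (v=6, z=11): hits B1=F
input #4 (v=6, z=7): hits B1=F
input #5 (v=10, z=12): never hits B1=F
input #6 (v=13, z=2): never hits B1=F
input #7 (v=9, z=9): hits B1=F
input #8 (v=6, z=1): hits B1=F
input #9 (v=9, z=11): hits B1=F
input #10 (v=6, z=8): hits B1=F

Answer: 1, 2, 3, 4, 7, 8, 9, 10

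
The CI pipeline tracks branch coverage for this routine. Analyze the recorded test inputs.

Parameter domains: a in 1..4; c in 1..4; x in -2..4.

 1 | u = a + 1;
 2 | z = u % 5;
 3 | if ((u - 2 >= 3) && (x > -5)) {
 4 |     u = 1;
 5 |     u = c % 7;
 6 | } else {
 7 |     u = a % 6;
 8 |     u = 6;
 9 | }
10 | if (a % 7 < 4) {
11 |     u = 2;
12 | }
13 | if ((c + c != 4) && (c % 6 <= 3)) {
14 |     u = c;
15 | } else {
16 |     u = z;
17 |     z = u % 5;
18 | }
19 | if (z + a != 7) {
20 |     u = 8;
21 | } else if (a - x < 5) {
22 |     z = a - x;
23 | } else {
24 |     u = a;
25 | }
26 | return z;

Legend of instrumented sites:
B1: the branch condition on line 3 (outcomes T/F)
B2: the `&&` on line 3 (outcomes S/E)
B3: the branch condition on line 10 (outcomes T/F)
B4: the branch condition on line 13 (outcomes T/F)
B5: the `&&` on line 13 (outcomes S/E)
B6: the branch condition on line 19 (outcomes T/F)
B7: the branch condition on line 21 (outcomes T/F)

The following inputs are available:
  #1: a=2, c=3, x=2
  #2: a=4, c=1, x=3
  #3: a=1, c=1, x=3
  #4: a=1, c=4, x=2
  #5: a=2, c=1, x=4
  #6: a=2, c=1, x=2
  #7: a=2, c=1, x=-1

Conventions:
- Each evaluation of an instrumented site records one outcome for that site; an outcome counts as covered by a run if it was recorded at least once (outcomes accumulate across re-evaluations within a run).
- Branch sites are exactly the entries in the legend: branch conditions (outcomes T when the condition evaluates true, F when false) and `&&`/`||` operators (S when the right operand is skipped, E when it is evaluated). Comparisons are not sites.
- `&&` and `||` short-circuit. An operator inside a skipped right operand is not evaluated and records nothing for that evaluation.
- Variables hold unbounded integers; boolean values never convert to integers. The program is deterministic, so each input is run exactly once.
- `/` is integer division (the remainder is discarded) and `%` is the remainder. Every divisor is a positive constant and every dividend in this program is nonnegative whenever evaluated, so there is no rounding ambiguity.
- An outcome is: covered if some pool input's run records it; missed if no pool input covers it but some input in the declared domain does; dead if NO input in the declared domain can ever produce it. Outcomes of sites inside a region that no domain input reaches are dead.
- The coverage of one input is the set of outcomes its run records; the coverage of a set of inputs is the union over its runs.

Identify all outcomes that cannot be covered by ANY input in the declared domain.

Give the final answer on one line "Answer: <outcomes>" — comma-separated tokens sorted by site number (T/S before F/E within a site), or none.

sweeping the full domain (112 inputs) for each outcome:
  reachable outcomes have witnesses, e.g. B1=T (e.g. a=4, c=1, x=-2), B1=F (e.g. a=1, c=1, x=-2), B2=S (e.g. a=1, c=1, x=-2), B2=E (e.g. a=4, c=1, x=-2)

Answer: none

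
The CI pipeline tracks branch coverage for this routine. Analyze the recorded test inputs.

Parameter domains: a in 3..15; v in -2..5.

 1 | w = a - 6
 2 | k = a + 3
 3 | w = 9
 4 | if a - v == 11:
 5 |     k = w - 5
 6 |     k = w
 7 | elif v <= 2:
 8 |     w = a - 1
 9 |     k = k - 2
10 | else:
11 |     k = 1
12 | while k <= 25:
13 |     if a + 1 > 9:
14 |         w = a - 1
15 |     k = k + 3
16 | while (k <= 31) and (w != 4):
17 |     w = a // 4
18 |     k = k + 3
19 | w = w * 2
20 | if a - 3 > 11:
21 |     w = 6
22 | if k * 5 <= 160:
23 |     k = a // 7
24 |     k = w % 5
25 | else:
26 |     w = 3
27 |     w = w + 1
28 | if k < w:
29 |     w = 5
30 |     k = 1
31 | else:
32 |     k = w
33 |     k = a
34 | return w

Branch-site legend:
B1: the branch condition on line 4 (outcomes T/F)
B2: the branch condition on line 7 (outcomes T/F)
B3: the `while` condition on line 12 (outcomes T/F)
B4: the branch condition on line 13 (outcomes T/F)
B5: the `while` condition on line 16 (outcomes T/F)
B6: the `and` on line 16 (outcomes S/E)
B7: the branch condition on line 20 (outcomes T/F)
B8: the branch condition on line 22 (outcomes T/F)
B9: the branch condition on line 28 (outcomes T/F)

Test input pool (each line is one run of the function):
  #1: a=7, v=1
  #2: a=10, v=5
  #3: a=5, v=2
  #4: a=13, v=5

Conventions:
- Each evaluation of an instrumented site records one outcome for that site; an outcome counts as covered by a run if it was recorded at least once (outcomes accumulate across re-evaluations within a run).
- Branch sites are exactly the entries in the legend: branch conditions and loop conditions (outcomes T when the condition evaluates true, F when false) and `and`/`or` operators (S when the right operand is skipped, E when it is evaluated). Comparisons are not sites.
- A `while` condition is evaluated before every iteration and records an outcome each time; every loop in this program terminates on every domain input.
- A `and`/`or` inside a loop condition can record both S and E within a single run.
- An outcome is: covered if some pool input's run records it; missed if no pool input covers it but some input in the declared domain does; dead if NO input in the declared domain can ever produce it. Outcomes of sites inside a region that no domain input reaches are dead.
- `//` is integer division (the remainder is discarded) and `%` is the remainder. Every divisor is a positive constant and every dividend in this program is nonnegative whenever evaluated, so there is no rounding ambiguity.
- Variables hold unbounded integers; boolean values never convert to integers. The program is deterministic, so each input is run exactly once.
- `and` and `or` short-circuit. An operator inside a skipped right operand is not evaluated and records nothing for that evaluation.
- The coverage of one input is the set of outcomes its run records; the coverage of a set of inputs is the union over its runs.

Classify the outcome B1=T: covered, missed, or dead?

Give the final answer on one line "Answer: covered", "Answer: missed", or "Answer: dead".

no pool input records B1=T
but domain input (a=9, v=-2) does record it -> reachable, so missed

Answer: missed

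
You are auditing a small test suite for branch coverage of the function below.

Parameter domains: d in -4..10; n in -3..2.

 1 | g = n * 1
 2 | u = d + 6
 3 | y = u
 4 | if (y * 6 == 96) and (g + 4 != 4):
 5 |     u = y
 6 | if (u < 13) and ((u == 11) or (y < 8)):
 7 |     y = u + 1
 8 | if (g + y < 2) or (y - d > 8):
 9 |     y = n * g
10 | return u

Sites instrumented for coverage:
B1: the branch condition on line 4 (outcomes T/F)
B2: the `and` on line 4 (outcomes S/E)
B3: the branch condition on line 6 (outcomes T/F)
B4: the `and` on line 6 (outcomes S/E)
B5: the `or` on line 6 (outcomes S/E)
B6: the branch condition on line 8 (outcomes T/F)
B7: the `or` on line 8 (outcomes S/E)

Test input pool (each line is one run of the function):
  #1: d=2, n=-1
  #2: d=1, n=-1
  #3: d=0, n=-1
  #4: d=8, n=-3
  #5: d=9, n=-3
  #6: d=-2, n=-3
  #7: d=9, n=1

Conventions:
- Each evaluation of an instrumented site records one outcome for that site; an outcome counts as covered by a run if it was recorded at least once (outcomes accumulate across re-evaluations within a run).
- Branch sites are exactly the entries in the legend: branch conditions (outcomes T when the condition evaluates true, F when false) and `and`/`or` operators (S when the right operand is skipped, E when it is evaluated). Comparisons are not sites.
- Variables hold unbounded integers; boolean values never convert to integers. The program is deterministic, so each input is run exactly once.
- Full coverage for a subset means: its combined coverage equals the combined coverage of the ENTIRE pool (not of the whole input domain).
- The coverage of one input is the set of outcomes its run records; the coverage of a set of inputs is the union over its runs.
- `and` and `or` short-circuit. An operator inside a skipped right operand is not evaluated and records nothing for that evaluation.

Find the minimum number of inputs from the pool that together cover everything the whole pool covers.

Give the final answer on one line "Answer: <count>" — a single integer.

input #1, d=2, n=-1: events B2->S, B1->F, B4->E, B5->E, B3->F, B7->E, B6->F; outcomes B1=F, B2=S, B3=F, B4=E, B5=E, B6=F, B7=E
input #2, d=1, n=-1: events B2->S, B1->F, B4->E, B5->E, B3->T, B7->E, B6->F; outcomes B1=F, B2=S, B3=T, B4=E, B5=E, B6=F, B7=E
input #3, d=0, n=-1: events B2->S, B1->F, B4->E, B5->E, B3->T, B7->E, B6->F; outcomes B1=F, B2=S, B3=T, B4=E, B5=E, B6=F, B7=E
input #4, d=8, n=-3: events B2->S, B1->F, B4->S, B3->F, B7->E, B6->F; outcomes B1=F, B2=S, B3=F, B4=S, B6=F, B7=E
input #5, d=9, n=-3: events B2->S, B1->F, B4->S, B3->F, B7->E, B6->F; outcomes B1=F, B2=S, B3=F, B4=S, B6=F, B7=E
input #6, d=-2, n=-3: events B2->S, B1->F, B4->E, B5->E, B3->T, B7->E, B6->F; outcomes B1=F, B2=S, B3=T, B4=E, B5=E, B6=F, B7=E
input #7, d=9, n=1: events B2->S, B1->F, B4->S, B3->F, B7->E, B6->F; outcomes B1=F, B2=S, B3=F, B4=S, B6=F, B7=E
pool-wide coverage (9 outcomes): B1=F, B2=S, B3=T, B3=F, B4=S, B4=E, B5=E, B6=F, B7=E
every size-1 subset falls short of the 9 outcomes (best: 7/9)
inputs {2, 4} (size 2) cover everything; no size-2 subset with a lexicographically smaller index list covers all 9

Answer: 2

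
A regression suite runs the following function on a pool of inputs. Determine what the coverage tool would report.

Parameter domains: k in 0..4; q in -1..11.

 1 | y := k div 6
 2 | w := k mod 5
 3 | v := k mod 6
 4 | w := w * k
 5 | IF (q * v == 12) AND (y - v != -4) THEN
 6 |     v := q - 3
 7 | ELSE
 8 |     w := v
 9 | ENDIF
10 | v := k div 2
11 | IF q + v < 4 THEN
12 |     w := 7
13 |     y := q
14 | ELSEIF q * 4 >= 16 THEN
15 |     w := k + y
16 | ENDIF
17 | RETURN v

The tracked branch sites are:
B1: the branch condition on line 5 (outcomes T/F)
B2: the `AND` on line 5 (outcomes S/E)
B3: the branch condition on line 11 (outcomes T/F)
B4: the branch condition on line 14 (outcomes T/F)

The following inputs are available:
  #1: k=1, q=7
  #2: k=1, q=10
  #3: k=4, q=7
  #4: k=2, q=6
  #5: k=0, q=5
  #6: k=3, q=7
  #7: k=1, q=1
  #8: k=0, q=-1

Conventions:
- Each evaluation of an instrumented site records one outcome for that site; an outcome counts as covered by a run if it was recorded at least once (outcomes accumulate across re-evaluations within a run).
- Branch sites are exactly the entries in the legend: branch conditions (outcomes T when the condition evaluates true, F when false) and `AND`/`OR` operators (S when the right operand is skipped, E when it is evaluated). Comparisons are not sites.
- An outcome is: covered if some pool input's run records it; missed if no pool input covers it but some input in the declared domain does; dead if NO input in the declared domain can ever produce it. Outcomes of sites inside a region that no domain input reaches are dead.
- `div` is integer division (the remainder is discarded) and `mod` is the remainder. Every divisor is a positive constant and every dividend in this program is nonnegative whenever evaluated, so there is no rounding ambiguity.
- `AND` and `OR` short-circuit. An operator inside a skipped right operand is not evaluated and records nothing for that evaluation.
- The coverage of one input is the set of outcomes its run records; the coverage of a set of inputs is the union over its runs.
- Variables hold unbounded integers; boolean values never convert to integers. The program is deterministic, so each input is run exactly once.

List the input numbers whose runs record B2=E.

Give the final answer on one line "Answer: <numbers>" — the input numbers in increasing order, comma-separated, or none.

input #1 (k=1, q=7): does not record B2=E
input #2 (k=1, q=10): does not record B2=E
input #3 (k=4, q=7): does not record B2=E
input #4 (k=2, q=6): records B2=E
input #5 (k=0, q=5): does not record B2=E
input #6 (k=3, q=7): does not record B2=E
input #7 (k=1, q=1): does not record B2=E
input #8 (k=0, q=-1): does not record B2=E

Answer: 4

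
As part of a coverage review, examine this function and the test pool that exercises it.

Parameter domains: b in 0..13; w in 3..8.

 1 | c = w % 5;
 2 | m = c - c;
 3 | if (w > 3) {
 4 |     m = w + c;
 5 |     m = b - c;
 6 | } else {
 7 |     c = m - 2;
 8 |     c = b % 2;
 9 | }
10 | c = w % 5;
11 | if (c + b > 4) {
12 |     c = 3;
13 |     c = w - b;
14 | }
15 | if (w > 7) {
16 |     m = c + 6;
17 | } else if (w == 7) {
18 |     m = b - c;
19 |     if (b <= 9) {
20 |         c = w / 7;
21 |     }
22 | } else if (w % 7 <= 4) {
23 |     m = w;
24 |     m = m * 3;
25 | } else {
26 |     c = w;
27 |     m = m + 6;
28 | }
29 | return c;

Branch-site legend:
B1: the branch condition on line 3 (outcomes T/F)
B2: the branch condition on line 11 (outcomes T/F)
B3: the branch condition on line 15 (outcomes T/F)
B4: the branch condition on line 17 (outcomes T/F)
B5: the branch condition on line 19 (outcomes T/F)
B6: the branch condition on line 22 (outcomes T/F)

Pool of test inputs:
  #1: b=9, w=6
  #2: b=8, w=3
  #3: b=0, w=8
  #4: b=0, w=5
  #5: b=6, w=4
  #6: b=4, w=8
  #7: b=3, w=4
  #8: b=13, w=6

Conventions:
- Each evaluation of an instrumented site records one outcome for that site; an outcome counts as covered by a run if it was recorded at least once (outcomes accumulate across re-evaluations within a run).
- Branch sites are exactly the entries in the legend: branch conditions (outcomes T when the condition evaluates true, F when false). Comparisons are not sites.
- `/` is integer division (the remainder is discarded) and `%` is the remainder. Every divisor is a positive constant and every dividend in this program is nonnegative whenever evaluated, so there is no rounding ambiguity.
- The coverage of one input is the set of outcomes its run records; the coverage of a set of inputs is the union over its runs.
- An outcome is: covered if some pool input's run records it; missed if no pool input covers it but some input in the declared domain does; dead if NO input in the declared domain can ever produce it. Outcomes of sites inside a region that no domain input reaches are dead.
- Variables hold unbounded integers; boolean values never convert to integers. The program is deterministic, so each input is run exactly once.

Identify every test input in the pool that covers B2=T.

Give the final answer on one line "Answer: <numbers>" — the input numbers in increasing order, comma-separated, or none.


input #1 (b=9, w=6): produces B2=T
input #2 (b=8, w=3): produces B2=T
input #3 (b=0, w=8): does not produce B2=T
input #4 (b=0, w=5): does not produce B2=T
input #5 (b=6, w=4): produces B2=T
input #6 (b=4, w=8): produces B2=T
input #7 (b=3, w=4): produces B2=T
input #8 (b=13, w=6): produces B2=T
Answer: 1, 2, 5, 6, 7, 8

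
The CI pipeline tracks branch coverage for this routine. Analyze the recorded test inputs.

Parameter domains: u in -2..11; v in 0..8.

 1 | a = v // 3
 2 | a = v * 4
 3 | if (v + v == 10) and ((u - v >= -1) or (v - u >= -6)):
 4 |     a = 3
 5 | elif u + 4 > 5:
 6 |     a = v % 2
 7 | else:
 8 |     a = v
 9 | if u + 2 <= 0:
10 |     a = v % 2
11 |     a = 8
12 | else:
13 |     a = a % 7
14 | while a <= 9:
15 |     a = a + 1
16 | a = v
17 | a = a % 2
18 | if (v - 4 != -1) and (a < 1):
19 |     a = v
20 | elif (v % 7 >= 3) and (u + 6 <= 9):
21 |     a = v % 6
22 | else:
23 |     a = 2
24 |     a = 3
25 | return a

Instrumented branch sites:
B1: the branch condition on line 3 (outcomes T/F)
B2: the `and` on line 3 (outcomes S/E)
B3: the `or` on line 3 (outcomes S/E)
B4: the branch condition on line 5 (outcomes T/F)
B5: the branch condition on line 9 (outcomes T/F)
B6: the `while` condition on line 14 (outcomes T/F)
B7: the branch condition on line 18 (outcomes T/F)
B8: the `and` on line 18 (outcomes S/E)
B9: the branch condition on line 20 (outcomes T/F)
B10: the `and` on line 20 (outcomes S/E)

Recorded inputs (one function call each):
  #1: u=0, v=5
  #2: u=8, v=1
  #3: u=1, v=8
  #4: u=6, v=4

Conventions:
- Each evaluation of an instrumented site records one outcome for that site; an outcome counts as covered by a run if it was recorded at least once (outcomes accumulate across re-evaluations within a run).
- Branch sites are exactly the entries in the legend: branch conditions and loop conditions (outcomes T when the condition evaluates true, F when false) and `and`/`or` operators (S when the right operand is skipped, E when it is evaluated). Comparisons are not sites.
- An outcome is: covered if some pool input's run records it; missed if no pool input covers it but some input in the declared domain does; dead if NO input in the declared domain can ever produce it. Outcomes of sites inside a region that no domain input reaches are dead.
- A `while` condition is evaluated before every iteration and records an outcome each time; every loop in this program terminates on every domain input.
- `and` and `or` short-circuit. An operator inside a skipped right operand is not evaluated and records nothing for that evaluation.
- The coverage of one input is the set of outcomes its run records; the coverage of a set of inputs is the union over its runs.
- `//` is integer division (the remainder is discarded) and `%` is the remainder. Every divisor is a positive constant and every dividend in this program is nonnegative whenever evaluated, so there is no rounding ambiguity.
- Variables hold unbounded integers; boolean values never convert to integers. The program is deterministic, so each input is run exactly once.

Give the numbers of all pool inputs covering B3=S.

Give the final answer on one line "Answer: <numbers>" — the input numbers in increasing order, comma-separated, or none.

input #1 (u=0, v=5): does not record B3=S
input #2 (u=8, v=1): does not record B3=S
input #3 (u=1, v=8): does not record B3=S
input #4 (u=6, v=4): does not record B3=S

Answer: none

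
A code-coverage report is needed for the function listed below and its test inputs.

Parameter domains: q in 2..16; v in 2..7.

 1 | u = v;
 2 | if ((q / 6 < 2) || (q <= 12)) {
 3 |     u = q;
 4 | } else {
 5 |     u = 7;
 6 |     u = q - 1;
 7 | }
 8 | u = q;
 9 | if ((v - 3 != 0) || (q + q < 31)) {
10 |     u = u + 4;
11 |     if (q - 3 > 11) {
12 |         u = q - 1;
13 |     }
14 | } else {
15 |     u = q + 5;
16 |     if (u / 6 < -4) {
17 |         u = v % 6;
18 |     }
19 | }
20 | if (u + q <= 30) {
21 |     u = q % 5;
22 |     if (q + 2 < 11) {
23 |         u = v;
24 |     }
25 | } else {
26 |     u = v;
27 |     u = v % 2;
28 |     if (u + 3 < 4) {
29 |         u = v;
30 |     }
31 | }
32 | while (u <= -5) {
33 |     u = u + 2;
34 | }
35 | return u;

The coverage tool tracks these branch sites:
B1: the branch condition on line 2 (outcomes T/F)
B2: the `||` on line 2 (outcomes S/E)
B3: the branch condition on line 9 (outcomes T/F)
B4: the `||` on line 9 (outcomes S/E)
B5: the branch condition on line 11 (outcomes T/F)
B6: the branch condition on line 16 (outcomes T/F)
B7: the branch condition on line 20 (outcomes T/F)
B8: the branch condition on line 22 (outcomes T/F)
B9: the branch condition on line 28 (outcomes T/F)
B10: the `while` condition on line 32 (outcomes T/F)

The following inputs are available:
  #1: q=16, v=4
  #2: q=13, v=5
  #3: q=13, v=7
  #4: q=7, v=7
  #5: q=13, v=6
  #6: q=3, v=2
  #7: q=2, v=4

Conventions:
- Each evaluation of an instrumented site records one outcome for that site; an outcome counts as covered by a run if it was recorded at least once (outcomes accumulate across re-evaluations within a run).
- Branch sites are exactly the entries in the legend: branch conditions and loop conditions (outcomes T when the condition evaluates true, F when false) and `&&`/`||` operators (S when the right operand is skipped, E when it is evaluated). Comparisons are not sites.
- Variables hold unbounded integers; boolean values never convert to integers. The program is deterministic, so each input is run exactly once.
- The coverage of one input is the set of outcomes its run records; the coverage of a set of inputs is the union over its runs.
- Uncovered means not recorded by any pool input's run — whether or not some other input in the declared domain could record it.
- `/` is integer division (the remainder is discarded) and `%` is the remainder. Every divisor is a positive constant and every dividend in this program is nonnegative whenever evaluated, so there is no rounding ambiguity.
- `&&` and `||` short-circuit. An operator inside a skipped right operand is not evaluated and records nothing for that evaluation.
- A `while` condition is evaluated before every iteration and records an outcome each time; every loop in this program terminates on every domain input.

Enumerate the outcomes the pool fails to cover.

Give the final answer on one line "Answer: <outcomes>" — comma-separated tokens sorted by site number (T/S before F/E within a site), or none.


test 1 (q=16, v=4) hits B1=F, B2=E, B3=T, B4=S, B5=T, B7=F, B9=T, B10=F
test 2 (q=13, v=5) hits B1=F, B2=E, B3=T, B4=S, B5=F, B7=T, B8=F, B10=F
test 3 (q=13, v=7) hits B1=F, B2=E, B3=T, B4=S, B5=F, B7=T, B8=F, B10=F
test 4 (q=7, v=7) hits B1=T, B2=S, B3=T, B4=S, B5=F, B7=T, B8=T, B10=F
test 5 (q=13, v=6) hits B1=F, B2=E, B3=T, B4=S, B5=F, B7=T, B8=F, B10=F
test 6 (q=3, v=2) hits B1=T, B2=S, B3=T, B4=S, B5=F, B7=T, B8=T, B10=F
test 7 (q=2, v=4) hits B1=T, B2=S, B3=T, B4=S, B5=F, B7=T, B8=T, B10=F
union over the pool: B1=T, B1=F, B2=S, B2=E, B3=T, B4=S, B5=T, B5=F, B7=T, B7=F, B8=T, B8=F, B9=T, B10=F
uncovered (6 of 20): B3=F, B4=E, B6=T, B6=F, B9=F, B10=T
Answer: B3=F, B4=E, B6=T, B6=F, B9=F, B10=T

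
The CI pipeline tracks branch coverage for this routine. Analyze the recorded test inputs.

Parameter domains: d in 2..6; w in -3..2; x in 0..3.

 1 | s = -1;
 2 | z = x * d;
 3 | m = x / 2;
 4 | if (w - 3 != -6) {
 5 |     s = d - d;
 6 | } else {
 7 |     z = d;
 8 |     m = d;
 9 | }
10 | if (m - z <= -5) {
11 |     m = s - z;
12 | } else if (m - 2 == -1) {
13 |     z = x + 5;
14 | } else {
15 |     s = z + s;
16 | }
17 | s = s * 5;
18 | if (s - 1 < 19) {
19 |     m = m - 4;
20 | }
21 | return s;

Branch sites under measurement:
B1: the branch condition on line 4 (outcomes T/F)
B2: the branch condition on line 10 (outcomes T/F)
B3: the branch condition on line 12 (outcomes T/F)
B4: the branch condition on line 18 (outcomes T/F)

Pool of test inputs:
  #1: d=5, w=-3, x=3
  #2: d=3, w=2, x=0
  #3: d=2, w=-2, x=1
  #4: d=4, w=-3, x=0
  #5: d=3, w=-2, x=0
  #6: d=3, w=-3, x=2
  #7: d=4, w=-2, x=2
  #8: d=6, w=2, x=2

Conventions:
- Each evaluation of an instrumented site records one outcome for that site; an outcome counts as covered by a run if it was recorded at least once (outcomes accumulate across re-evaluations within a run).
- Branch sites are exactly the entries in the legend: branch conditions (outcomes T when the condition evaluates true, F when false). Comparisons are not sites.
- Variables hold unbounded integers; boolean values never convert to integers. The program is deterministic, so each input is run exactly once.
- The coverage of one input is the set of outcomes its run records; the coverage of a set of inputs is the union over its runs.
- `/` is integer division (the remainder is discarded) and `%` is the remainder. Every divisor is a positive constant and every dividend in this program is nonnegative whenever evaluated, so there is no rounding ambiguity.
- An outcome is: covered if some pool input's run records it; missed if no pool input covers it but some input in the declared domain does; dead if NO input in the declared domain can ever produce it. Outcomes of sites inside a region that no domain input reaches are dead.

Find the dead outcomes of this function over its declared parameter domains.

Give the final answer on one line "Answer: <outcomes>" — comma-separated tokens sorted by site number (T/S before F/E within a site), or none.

running all 120 domain inputs and tallying outcomes:
  reachable outcomes have witnesses, e.g. B1=T (e.g. d=2, w=-2, x=0), B1=F (e.g. d=2, w=-3, x=0), B2=T (e.g. d=2, w=-2, x=3), B2=F (e.g. d=2, w=-3, x=0)

Answer: none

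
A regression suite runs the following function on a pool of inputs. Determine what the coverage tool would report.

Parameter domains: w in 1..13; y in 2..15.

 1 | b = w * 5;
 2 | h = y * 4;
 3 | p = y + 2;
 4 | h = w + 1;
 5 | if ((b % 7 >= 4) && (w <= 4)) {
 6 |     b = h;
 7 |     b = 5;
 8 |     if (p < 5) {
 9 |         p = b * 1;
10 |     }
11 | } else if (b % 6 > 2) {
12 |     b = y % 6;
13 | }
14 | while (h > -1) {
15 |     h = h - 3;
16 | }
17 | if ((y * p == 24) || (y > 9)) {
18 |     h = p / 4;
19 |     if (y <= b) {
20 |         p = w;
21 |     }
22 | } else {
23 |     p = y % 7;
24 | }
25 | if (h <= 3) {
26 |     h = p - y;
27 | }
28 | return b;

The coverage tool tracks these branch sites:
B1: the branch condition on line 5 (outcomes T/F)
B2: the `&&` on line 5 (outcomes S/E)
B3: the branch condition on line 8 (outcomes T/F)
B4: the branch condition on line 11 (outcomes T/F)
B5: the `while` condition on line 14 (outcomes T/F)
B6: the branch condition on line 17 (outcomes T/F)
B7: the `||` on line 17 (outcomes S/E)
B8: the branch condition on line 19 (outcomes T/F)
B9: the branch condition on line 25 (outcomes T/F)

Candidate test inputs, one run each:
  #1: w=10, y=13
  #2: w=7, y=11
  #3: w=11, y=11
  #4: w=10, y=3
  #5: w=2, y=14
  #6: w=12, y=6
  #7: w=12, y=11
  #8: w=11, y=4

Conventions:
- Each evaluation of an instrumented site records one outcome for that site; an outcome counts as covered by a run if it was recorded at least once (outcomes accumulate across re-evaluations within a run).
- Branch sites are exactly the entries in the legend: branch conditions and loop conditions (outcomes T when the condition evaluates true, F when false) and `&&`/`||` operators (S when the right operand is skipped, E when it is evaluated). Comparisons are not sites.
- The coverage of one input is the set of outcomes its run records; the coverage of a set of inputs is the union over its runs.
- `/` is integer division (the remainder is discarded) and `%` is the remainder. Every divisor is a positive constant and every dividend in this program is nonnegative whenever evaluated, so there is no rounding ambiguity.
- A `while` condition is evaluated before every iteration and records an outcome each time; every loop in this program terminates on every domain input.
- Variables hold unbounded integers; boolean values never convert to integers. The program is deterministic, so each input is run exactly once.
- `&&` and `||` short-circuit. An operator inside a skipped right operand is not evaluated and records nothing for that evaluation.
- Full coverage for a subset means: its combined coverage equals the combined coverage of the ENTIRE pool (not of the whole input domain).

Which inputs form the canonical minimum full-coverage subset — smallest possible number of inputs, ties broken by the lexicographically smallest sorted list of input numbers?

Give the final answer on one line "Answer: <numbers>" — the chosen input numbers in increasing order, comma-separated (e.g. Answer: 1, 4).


run #1 (w=10, y=13) runs B2->S, B1->F, B4->F, B5->T, B5->T, B5->T, B5->T, B5->F, B7->E, B6->T, B8->T, B9->T; records B1=F, B2=S, B4=F, B5=T, B5=F, B6=T, B7=E, B8=T, B9=T
run #2 (w=7, y=11) runs B2->S, B1->F, B4->T, B5->T, B5->T, B5->T, B5->F, B7->E, B6->T, B8->F, B9->T; records B1=F, B2=S, B4=T, B5=T, B5=F, B6=T, B7=E, B8=F, B9=T
run #3 (w=11, y=11) runs B2->E, B1->F, B4->F, B5->T, B5->T, B5->T, B5->T, B5->T, B5->F, B7->E, B6->T, B8->T, B9->T; records B1=F, B2=E, B4=F, B5=T, B5=F, B6=T, B7=E, B8=T, B9=T
run #4 (w=10, y=3) runs B2->S, B1->F, B4->F, B5->T, B5->T, B5->T, B5->T, B5->F, B7->E, B6->F, B9->T; records B1=F, B2=S, B4=F, B5=T, B5=F, B6=F, B7=E, B9=T
run #5 (w=2, y=14) runs B2->S, B1->F, B4->T, B5->T, B5->T, B5->F, B7->E, B6->T, B8->F, B9->F; records B1=F, B2=S, B4=T, B5=T, B5=F, B6=T, B7=E, B8=F, B9=F
run #6 (w=12, y=6) runs B2->E, B1->F, B4->F, B5->T, B5->T, B5->T, B5->T, B5->T, B5->F, B7->E, B6->F, B9->T; records B1=F, B2=E, B4=F, B5=T, B5=F, B6=F, B7=E, B9=T
run #7 (w=12, y=11) runs B2->E, B1->F, B4->F, B5->T, B5->T, B5->T, B5->T, B5->T, B5->F, B7->E, B6->T, B8->T, B9->T; records B1=F, B2=E, B4=F, B5=T, B5=F, B6=T, B7=E, B8=T, B9=T
run #8 (w=11, y=4) runs B2->E, B1->F, B4->F, B5->T, B5->T, B5->T, B5->T, B5->T, B5->F, B7->S, B6->T, B8->T, B9->T; records B1=F, B2=E, B4=F, B5=T, B5=F, B6=T, B7=S, B8=T, B9=T
together the pool reaches 15 outcomes: B1=F, B2=S, B2=E, B4=T, B4=F, B5=T, B5=F, B6=T, B6=F, B7=S, B7=E, B8=T, B8=F, B9=T, B9=F
no size-1 subset reaches all 15 outcomes (best union: 9/15)
no size-2 subset reaches all 15 outcomes (best union: 14/15)
inputs {4, 5, 8} (size 3) cover everything; no size-3 subset with a lexicographically smaller index list covers all 15
Answer: 4, 5, 8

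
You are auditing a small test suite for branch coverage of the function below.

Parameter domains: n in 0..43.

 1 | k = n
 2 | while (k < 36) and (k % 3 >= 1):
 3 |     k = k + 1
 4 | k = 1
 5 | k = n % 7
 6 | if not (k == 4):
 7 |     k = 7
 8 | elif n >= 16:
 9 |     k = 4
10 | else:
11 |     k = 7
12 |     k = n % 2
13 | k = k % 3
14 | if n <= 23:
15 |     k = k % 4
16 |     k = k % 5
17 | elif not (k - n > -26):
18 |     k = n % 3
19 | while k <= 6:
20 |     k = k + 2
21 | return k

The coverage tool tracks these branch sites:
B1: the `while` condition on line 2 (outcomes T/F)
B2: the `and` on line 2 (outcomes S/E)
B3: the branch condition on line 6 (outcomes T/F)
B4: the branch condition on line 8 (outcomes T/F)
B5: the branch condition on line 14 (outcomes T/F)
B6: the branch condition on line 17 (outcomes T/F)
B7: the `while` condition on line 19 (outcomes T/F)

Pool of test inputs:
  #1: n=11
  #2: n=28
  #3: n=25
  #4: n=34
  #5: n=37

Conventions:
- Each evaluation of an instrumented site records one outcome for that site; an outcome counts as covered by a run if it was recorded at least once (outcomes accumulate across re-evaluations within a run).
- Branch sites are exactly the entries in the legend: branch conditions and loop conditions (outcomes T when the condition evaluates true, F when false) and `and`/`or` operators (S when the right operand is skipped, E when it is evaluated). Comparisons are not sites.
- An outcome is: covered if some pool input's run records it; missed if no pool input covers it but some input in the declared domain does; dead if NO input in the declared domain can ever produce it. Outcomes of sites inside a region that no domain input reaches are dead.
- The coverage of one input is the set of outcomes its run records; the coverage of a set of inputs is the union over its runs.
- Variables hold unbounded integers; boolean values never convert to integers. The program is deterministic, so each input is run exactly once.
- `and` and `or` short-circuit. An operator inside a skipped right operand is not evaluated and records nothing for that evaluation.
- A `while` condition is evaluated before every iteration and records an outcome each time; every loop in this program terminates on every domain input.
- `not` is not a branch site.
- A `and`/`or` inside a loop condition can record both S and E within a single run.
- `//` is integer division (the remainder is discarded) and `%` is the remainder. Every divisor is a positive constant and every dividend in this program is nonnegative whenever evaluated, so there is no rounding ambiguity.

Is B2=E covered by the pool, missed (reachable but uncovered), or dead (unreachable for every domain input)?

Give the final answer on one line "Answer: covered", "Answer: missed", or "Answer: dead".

B2=E is recorded by pool input(s) 1, 2, 3, 4 -> covered

Answer: covered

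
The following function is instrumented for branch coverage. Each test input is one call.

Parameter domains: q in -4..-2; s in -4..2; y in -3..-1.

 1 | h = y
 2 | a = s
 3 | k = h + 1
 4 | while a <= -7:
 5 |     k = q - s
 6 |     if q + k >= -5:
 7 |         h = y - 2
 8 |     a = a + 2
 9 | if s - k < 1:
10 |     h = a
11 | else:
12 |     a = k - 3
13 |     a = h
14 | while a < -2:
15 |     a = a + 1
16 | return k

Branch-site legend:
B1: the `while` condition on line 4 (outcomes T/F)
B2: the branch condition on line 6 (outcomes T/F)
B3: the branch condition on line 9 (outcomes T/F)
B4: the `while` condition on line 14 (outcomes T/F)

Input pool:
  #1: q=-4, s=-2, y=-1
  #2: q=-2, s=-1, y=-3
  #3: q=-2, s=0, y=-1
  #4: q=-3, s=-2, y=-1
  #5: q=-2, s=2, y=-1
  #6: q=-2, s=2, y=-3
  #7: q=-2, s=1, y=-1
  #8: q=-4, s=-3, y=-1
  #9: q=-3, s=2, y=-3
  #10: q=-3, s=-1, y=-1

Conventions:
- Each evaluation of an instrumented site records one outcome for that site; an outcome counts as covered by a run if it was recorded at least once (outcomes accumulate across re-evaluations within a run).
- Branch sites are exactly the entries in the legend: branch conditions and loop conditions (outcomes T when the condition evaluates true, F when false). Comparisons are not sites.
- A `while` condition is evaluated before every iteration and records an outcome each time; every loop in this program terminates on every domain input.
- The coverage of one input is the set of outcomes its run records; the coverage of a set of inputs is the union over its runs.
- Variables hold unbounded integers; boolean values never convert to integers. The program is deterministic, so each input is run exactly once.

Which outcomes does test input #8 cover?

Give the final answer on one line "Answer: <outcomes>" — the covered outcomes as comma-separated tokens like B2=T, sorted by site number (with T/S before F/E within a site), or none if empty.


Tracing the run of input #8 (q=-4, s=-3, y=-1):
  B1->F, B3->T, B4->T, B4->F
collecting distinct outcomes: B1=F, B3=T, B4=T, B4=F
Answer: B1=F, B3=T, B4=T, B4=F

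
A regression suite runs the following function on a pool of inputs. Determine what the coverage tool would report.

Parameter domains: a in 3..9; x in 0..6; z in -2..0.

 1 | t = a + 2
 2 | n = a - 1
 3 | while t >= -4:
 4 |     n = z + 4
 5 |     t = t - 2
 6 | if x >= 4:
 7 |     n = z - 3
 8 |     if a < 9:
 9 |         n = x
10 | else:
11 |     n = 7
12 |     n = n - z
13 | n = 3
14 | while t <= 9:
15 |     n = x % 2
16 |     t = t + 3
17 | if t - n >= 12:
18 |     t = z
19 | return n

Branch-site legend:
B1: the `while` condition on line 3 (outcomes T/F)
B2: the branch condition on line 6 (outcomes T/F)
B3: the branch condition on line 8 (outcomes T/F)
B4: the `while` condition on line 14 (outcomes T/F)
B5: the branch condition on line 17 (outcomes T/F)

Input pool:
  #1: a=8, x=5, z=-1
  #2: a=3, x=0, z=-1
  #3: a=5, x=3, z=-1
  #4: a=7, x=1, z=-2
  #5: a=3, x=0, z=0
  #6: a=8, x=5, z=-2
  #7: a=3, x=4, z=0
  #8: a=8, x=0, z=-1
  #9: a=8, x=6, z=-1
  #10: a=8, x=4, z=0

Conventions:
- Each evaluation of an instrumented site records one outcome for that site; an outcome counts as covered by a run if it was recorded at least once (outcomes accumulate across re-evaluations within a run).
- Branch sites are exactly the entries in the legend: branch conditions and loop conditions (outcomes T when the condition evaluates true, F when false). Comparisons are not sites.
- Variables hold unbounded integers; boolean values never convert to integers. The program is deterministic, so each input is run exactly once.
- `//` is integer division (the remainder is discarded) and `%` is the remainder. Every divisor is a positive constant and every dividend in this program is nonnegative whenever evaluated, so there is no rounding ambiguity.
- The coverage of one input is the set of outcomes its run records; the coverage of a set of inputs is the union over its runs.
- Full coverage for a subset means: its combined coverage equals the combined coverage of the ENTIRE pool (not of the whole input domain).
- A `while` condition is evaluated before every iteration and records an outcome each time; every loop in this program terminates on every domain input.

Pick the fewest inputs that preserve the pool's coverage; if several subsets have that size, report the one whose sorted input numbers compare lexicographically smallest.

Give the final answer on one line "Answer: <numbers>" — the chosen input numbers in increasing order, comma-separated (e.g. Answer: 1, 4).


input #1, a=8, x=5, z=-1: events B1->T, B1->T, B1->T, B1->T, B1->T, B1->T, B1->T, B1->T, B1->F, B2->T, B3->T, B4->T, B4->T, B4->T, ...; outcomes B1=T, B1=F, B2=T, B3=T, B4=T, B4=F, B5=F
input #2, a=3, x=0, z=-1: events B1->T, B1->T, B1->T, B1->T, B1->T, B1->F, B2->F, B4->T, B4->T, B4->T, B4->T, B4->T, B4->F, B5->F; outcomes B1=T, B1=F, B2=F, B4=T, B4=F, B5=F
input #3, a=5, x=3, z=-1: events B1->T, B1->T, B1->T, B1->T, B1->T, B1->T, B1->F, B2->F, B4->T, B4->T, B4->T, B4->T, B4->T, B4->F, ...; outcomes B1=T, B1=F, B2=F, B4=T, B4=F, B5=F
input #4, a=7, x=1, z=-2: events B1->T, B1->T, B1->T, B1->T, B1->T, B1->T, B1->T, B1->F, B2->F, B4->T, B4->T, B4->T, B4->T, B4->T, ...; outcomes B1=T, B1=F, B2=F, B4=T, B4=F, B5=F
input #5, a=3, x=0, z=0: events B1->T, B1->T, B1->T, B1->T, B1->T, B1->F, B2->F, B4->T, B4->T, B4->T, B4->T, B4->T, B4->F, B5->F; outcomes B1=T, B1=F, B2=F, B4=T, B4=F, B5=F
input #6, a=8, x=5, z=-2: events B1->T, B1->T, B1->T, B1->T, B1->T, B1->T, B1->T, B1->T, B1->F, B2->T, B3->T, B4->T, B4->T, B4->T, ...; outcomes B1=T, B1=F, B2=T, B3=T, B4=T, B4=F, B5=F
input #7, a=3, x=4, z=0: events B1->T, B1->T, B1->T, B1->T, B1->T, B1->F, B2->T, B3->T, B4->T, B4->T, B4->T, B4->T, B4->T, B4->F, ...; outcomes B1=T, B1=F, B2=T, B3=T, B4=T, B4=F, B5=F
input #8, a=8, x=0, z=-1: events B1->T, B1->T, B1->T, B1->T, B1->T, B1->T, B1->T, B1->T, B1->F, B2->F, B4->T, B4->T, B4->T, B4->T, ...; outcomes B1=T, B1=F, B2=F, B4=T, B4=F, B5=T
input #9, a=8, x=6, z=-1: events B1->T, B1->T, B1->T, B1->T, B1->T, B1->T, B1->T, B1->T, B1->F, B2->T, B3->T, B4->T, B4->T, B4->T, ...; outcomes B1=T, B1=F, B2=T, B3=T, B4=T, B4=F, B5=T
input #10, a=8, x=4, z=0: events B1->T, B1->T, B1->T, B1->T, B1->T, B1->T, B1->T, B1->T, B1->F, B2->T, B3->T, B4->T, B4->T, B4->T, ...; outcomes B1=T, B1=F, B2=T, B3=T, B4=T, B4=F, B5=T
union over all inputs: B1=T, B1=F, B2=T, B2=F, B3=T, B4=T, B4=F, B5=T, B5=F (9 outcomes)
size 1 is not enough: best union over all size-1 subsets is 7/9
the canonical winner is {1, 8}: size 2, full 9-outcome coverage, earliest index list among size-2 covers
Answer: 1, 8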